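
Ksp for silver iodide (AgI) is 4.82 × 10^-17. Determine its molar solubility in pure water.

AgI(s) ⇌ Ag^+(aq) + I^-(aq)
Ksp = [Ag^+][I^-]
Let s = molar solubility. Then [Ag^+] = s and [I^-] = s.
Ksp = (s)(s) = s^2
s = √(4.82 × 10^-17) = 6.94 × 10^-9 M

6.94e-9 M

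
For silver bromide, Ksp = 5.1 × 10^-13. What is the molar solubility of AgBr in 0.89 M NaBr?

AgBr(s) <=> Ag^+ + Br^-
Ksp = [Ag^+][Br^-]
Let s = moles of AgBr that dissolve per litre. [Ag^+] = s, [Br^-] = 0.89 + s ≈ 0.89 (common-ion effect: Br^- is already 0.89 M).
Ksp ≈ s × 0.89
s = 5.7 × 10^-13 M
Check: s = 5.7 x 10^-13 ≪ 0.89, so the approximation is valid.

s = 5.7 × 10^-13 M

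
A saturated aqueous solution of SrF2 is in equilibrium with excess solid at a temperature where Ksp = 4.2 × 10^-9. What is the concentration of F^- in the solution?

[F^-] ≈ 2.0e-3 M

SrF2(s) <=> Sr^2+ + 2 F^-
Ksp = [Sr^2+][F^-]^2
If s mol/L of SrF2 dissolves, [Sr^2+] = s and [F^-] = 2s.
Ksp = s(2s)^2 = 4s^3
s^3 = 4.2 × 10^-9 / 4, so s = 1.02 x 10^-3 M
[F^-] = 2s = 2.0 × 10^-3 M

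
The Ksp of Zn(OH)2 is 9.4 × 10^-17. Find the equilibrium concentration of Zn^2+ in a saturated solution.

Zn(OH)2(s) ⇌ Zn^2+(aq) + 2 OH^-(aq)
Ksp = [Zn^2+][OH^-]^2
With molar solubility s: [Zn^2+] = s, [OH^-] = 2s.
Ksp = s(2s)^2 = 4s^3
s = (9.4 × 10^-17 / 4)^(1/3) = 2.86 x 10^-6 M
[Zn^2+] = s = 2.9 × 10^-6 M

[Zn^2+] ≈ 2.9e-6 M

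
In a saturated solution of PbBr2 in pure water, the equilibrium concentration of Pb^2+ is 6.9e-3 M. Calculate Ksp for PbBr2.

PbBr2(s) ⇌ Pb^2+(aq) + 2 Br^-(aq)
Stoichiometry gives [Br^-] = (2/1)[Pb^2+] = 1.38 x 10^-2 M.
Ksp = [Pb^2+][Br^-]^2
Ksp = 6.9 × 10^-3 × (1.38 x 10^-2)^2 = 1.3 x 10^-6

1.3e-6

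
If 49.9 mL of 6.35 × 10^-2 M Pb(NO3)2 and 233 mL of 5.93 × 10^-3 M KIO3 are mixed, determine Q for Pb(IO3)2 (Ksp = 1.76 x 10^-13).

Q ≈ 2.67e-7

Total volume = 49.9 + 233 = 282.9 mL.
[Pb^2+] = 6.35 x 10^-2 × (49.9/282.9) = 1.120 x 10^-2 M
[IO3^-] = 5.93 × 10^-3 × (233/282.9) = 4.884 × 10^-3 M
Pb(IO3)2(s) <=> Pb^2+ + 2 IO3^-, so Q = [Pb^2+][IO3^-]^2
Q = (1.120 × 10^-2)(4.884 × 10^-3)^2 = 2.67 × 10^-7
Q > Ksp, so Pb(IO3)2 will precipitate.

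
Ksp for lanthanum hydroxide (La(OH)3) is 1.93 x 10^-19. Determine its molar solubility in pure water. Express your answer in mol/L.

s = 9.19 × 10^-6 M

La(OH)3(s) <=> La^3+ + 3 OH^-
Ksp = [La^3+][OH^-]^3
If s mol/L of La(OH)3 dissolves, [La^3+] = s and [OH^-] = 3s.
Substituting: Ksp = s(3s)^3 = 27s^4
s^4 = 1.93 x 10^-19 / 27, so s = 9.19 x 10^-6 M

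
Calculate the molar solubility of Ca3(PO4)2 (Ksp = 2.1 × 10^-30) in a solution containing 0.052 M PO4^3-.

3.1 × 10^-10 M

Ca3(PO4)2(s) ⇌ 3 Ca^2+ + 2 PO4^3-
Ksp = [Ca^2+]^3[PO4^3-]^2
Let s be the molar solubility in this solution. [Ca^2+] = 3s, [PO4^3-] = 0.052 + 2s ≈ 0.052 (common-ion effect: PO4^3- is already 0.052 M).
Ksp ≈ (3s)^3 × (0.052)^2
s = 3.1 × 10^-10 M
Check: 2s = 6.1 x 10^-10 ≪ 0.052, so the approximation is valid.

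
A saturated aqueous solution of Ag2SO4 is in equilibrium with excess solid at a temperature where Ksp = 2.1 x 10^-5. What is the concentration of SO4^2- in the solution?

Ag2SO4(s) <=> 2 Ag^+ + SO4^2-
Ksp = [Ag^+]^2[SO4^2-]
For each mole of Ag2SO4 that dissolves: [Ag^+] = 2s, [SO4^2-] = s.
Substituting: Ksp = (2s)^2s = 4s^3
s^3 = 2.1 x 10^-5 / 4, so s = 1.74 × 10^-2 M
[SO4^2-] = s = 1.7 x 10^-2 M

1.7 × 10^-2 M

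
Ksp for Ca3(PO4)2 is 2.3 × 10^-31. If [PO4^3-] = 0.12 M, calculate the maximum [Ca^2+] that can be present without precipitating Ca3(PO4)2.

2.5 x 10^-10 M

Ca3(PO4)2(s) <=> 3 Ca^2+ + 2 PO4^3-
Ksp = [Ca^2+]^3[PO4^3-]^2
Precipitation begins when Q = Ksp. With [PO4^3-] = 0.12 M:
2.3 × 10^-31 = (0.12)^2 × [Ca^2+]^3
[Ca^2+] = (2.3 × 10^-31 / 1.44 × 10^-2)^(1/3) = 2.5 × 10^-10 M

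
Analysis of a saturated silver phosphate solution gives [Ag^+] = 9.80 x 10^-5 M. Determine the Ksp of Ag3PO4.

Ksp ≈ 3.07 × 10^-17

Ag3PO4(s) ⇌ 3 Ag^+ + PO4^3-
Stoichiometry gives [PO4^3-] = (1/3)[Ag^+] = 3.267 × 10^-5 M.
Ksp = [Ag^+]^3[PO4^3-]
Ksp = (9.80 × 10^-5)^3 × 3.267 × 10^-5 = 3.07 × 10^-17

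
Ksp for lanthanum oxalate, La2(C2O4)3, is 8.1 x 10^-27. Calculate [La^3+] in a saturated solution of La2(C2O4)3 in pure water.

La2(C2O4)3(s) ⇌ 2 La^3+(aq) + 3 C2O4^2-(aq)
Ksp = [La^3+]^2[C2O4^2-]^3
For each mole of La2(C2O4)3 that dissolves: [La^3+] = 2s, [C2O4^2-] = 3s.
So Ksp = (2s)^2 × (3s)^3 = 108s^5
s = (8.1 x 10^-27 / 108)^(1/5) = 2.37 x 10^-6 M
[La^3+] = 2s = 4.7 × 10^-6 M

[La^3+] = 4.7e-6 M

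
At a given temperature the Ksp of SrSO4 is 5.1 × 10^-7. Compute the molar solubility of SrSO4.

SrSO4(s) ⇌ Sr^2+ + SO4^2-
Ksp = [Sr^2+][SO4^2-]
Let s = molar solubility. Then [Sr^2+] = s and [SO4^2-] = s.
Ksp = s^2
s = √(5.1 × 10^-7) = 7.1 × 10^-4 M

7.1 x 10^-4 M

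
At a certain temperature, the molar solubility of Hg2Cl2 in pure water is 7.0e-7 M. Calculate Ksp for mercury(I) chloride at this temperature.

Ksp ≈ 1.4 × 10^-18

Hg2Cl2(s) ⇌ Hg2^2+ + 2 Cl^-
If s mol/L of Hg2Cl2 dissolves, [Hg2^2+] = s and [Cl^-] = 2s.
Ksp = [Hg2^2+][Cl^-]^2
So Ksp = s × (2s)^2 = 4s^3
Ksp = 4 × (7.0 x 10^-7)^3 = 1.4 × 10^-18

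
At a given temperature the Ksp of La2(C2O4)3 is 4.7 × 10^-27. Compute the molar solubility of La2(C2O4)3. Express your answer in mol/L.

La2(C2O4)3(s) <=> 2 La^3+(aq) + 3 C2O4^2-(aq)
Ksp = [La^3+]^2[C2O4^2-]^3
If s mol/L of La2(C2O4)3 dissolves, [La^3+] = 2s and [C2O4^2-] = 3s.
So Ksp = (2s)^2 × (3s)^3 = 108s^5
Solving, s = (4.7 × 10^-27/108)^(1/5) = 2.1 × 10^-6 M

s ≈ 2.1 × 10^-6 M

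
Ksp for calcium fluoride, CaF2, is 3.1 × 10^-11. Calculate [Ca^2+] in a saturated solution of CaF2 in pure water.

CaF2(s) ⇌ Ca^2+ + 2 F^-
Ksp = [Ca^2+][F^-]^2
If s mol/L of CaF2 dissolves, [Ca^2+] = s and [F^-] = 2s.
Ksp = s(2s)^2 = 4s^3
Solving, s = (3.1 × 10^-11/4)^(1/3) = 1.98 × 10^-4 M
[Ca^2+] = s = 2.0 × 10^-4 M

[Ca^2+] ≈ 2.0 × 10^-4 M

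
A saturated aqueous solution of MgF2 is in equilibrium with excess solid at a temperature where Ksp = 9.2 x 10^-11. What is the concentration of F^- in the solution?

[F^-] ≈ 5.7e-4 M

MgF2(s) <=> Mg^2+(aq) + 2 F^-(aq)
Ksp = [Mg^2+][F^-]^2
For each mole of MgF2 that dissolves: [Mg^2+] = s, [F^-] = 2s.
So Ksp = s × (2s)^2 = 4s^3
Solving, s = (9.2 x 10^-11/4)^(1/3) = 2.84 × 10^-4 M
[F^-] = 2s = 5.7 × 10^-4 M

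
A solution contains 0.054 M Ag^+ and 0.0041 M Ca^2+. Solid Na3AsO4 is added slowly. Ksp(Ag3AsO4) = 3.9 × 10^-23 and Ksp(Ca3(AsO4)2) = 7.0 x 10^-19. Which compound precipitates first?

Each salt begins to precipitate when Q = Ksp, i.e. when [AsO4^3-] reaches its threshold.
For Ag3AsO4: 3.9 × 10^-23 = (0.054)^3 × [AsO4^3-]  ⇒  [AsO4^3-] = 2.5 × 10^-19 M.
For Ca3(AsO4)2: 7.0 x 10^-19 = (0.0041)^3 × [AsO4^3-]^2  ⇒  [AsO4^3-] = 3.2 × 10^-6 M.
The salt with the lower threshold [AsO4^3-] precipitates first: Ag3AsO4.

Ag3AsO4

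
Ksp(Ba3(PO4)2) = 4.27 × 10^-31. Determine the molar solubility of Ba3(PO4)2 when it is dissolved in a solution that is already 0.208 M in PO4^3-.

s = 7.15e-11 M

Ba3(PO4)2(s) <=> 3 Ba^2+(aq) + 2 PO4^3-(aq)
Ksp = [Ba^2+]^3[PO4^3-]^2
Let s be the molar solubility in this solution. [Ba^2+] = 3s, [PO4^3-] = 0.208 + 2s ≈ 0.208 (since the PO4^3- already present dominates).
Ksp ≈ (3s)^3 × (0.208)^2
s = 7.15 × 10^-11 M
Check: 2s = 1.4 x 10^-10 ≪ 0.208, so the approximation is valid.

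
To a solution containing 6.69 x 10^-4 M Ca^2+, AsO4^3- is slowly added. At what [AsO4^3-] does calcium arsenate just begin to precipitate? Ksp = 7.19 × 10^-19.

Ca3(AsO4)2(s) <=> 3 Ca^2+ + 2 AsO4^3-
Ksp = [Ca^2+]^3[AsO4^3-]^2
Precipitation begins when Q = Ksp. With [Ca^2+] = 6.69 x 10^-4 M:
7.19 × 10^-19 = (6.69 x 10^-4)^3 × [AsO4^3-]^2
[AsO4^3-] = (7.19 × 10^-19 / 2.994 x 10^-10)^(1/2) = 4.90 × 10^-5 M

4.90 × 10^-5 M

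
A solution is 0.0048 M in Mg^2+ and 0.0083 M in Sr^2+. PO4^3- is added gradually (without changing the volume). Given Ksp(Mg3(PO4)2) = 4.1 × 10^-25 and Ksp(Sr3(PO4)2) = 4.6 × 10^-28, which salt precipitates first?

Sr3(PO4)2

Each salt begins to precipitate when Q = Ksp, i.e. when [PO4^3-] reaches its threshold.
For Mg3(PO4)2: 4.1 × 10^-25 = (0.0048)^3 × [PO4^3-]^2  ⇒  [PO4^3-] = 1.9 × 10^-9 M.
For Sr3(PO4)2: 4.6 × 10^-28 = (0.0083)^3 × [PO4^3-]^2  ⇒  [PO4^3-] = 2.8 × 10^-11 M.
The salt with the lower threshold [PO4^3-] precipitates first: Sr3(PO4)2.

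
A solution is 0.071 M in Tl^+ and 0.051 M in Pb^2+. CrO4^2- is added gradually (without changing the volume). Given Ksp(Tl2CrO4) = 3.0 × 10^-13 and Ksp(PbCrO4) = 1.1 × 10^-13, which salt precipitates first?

PbCrO4

Each salt begins to precipitate when Q = Ksp, i.e. when [CrO4^2-] reaches its threshold.
For Tl2CrO4: 3.0 × 10^-13 = (0.071)^2 × [CrO4^2-]  ⇒  [CrO4^2-] = 6.0 × 10^-11 M.
For PbCrO4: 1.1 × 10^-13 = 0.051 × [CrO4^2-]  ⇒  [CrO4^2-] = 2.2 × 10^-12 M.
The salt with the lower threshold [CrO4^2-] precipitates first: PbCrO4.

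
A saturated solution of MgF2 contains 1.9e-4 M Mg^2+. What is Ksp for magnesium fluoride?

MgF2(s) ⇌ Mg^2+ + 2 F^-
Stoichiometry gives [F^-] = (2/1)[Mg^2+] = 3.80 x 10^-4 M.
Ksp = [Mg^2+][F^-]^2
Ksp = 1.9 × 10^-4 × (3.80 × 10^-4)^2 = 2.7 × 10^-11

Ksp = 2.7e-11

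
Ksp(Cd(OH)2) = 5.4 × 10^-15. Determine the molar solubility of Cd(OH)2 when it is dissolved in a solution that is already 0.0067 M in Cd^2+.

Cd(OH)2(s) <=> Cd^2+ + 2 OH^-
Ksp = [Cd^2+][OH^-]^2
Let s = moles of Cd(OH)2 that dissolve per litre. [Cd^2+] = 0.0067 + s ≈ 0.0067, [OH^-] = 2s (common-ion effect: Cd^2+ is already 0.0067 M).
Ksp ≈ 0.0067 × (2s)^2
s = 4.5 × 10^-7 M
Check: s = 4.5 × 10^-7 ≪ 0.0067, so the approximation is valid.

s ≈ 4.5 x 10^-7 M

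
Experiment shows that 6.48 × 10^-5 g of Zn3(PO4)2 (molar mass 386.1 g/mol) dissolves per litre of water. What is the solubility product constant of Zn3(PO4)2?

1.44e-32

Molar solubility s = (6.48 x 10^-5 g/L) / (386.1 g/mol) = 1.678 × 10^-7 M.
Zn3(PO4)2(s) ⇌ 3 Zn^2+(aq) + 2 PO4^3-(aq)
Let s = molar solubility. Then [Zn^2+] = 3s and [PO4^3-] = 2s.
Ksp = [Zn^2+]^3[PO4^3-]^2
Substituting: Ksp = (3s)^3(2s)^2 = 108s^5
With s = 1.678 x 10^-7: Ksp = 1.44 x 10^-32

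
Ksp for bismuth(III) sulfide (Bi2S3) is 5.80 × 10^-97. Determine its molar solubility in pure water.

2.22 × 10^-20 M

Bi2S3(s) ⇌ 2 Bi^3+ + 3 S^2-
Ksp = [Bi^3+]^2[S^2-]^3
For each mole of Bi2S3 that dissolves: [Bi^3+] = 2s, [S^2-] = 3s.
So Ksp = (2s)^2 × (3s)^3 = 108s^5
s = (5.80 × 10^-97 / 108)^(1/5) = 2.22 × 10^-20 M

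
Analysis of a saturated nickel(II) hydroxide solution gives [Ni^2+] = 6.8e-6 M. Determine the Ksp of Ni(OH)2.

Ksp = 1.3e-15

Ni(OH)2(s) ⇌ Ni^2+ + 2 OH^-
Stoichiometry gives [OH^-] = (2/1)[Ni^2+] = 1.36 x 10^-5 M.
Ksp = [Ni^2+][OH^-]^2
Ksp = 6.8 × 10^-6 × (1.36 × 10^-5)^2 = 1.3 × 10^-15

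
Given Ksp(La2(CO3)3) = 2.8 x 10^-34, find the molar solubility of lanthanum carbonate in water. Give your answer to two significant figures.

La2(CO3)3(s) <=> 2 La^3+ + 3 CO3^2-
Ksp = [La^3+]^2[CO3^2-]^3
With molar solubility s: [La^3+] = 2s, [CO3^2-] = 3s.
Substituting: Ksp = (2s)^2(3s)^3 = 108s^5
s = (2.8 x 10^-34 / 108)^(1/5) = 7.6 x 10^-8 M

7.6e-8 M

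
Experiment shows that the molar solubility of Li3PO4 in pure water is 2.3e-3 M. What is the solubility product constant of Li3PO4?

Li3PO4(s) ⇌ 3 Li^+ + PO4^3-
Let s = molar solubility. Then [Li^+] = 3s and [PO4^3-] = s.
Ksp = [Li^+]^3[PO4^3-]
Substituting: Ksp = (3s)^3s = 27s^4
With s = 2.3 × 10^-3: Ksp = 7.6 x 10^-10

Ksp = 7.6 × 10^-10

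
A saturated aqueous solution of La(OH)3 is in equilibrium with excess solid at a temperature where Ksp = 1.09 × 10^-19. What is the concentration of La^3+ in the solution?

La(OH)3(s) <=> La^3+ + 3 OH^-
Ksp = [La^3+][OH^-]^3
For each mole of La(OH)3 that dissolves: [La^3+] = s, [OH^-] = 3s.
Ksp = s(3s)^3 = 27s^4
Solving, s = (1.09 × 10^-19/27)^(1/4) = 7.971 × 10^-6 M
[La^3+] = s = 7.97 x 10^-6 M

[La^3+] = 7.97 x 10^-6 M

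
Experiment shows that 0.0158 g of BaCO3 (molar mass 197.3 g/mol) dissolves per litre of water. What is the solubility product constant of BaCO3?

Ksp ≈ 6.41e-9

Molar solubility s = (1.58 × 10^-2 g/L) / (197.3 g/mol) = 8.008 × 10^-5 M.
BaCO3(s) ⇌ Ba^2+(aq) + CO3^2-(aq)
With molar solubility s: [Ba^2+] = s, [CO3^2-] = s.
Ksp = [Ba^2+][CO3^2-]
Ksp = (s)(s) = s^2
Ksp = (8.008 × 10^-5)^2 = 6.41 × 10^-9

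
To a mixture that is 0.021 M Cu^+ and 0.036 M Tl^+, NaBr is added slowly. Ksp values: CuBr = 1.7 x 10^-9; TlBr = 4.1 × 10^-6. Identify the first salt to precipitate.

Each salt begins to precipitate when Q = Ksp, i.e. when [Br^-] reaches its threshold.
For CuBr: 1.7 x 10^-9 = 0.021 × [Br^-]  ⇒  [Br^-] = 8.1 x 10^-8 M.
For TlBr: 4.1 × 10^-6 = 0.036 × [Br^-]  ⇒  [Br^-] = 1.1 × 10^-4 M.
The salt with the lower threshold [Br^-] precipitates first: CuBr.

CuBr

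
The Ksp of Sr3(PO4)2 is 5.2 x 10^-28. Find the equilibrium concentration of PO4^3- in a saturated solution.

[PO4^3-] = 2.7e-6 M

Sr3(PO4)2(s) ⇌ 3 Sr^2+(aq) + 2 PO4^3-(aq)
Ksp = [Sr^2+]^3[PO4^3-]^2
Let s = molar solubility. Then [Sr^2+] = 3s and [PO4^3-] = 2s.
Substituting: Ksp = (3s)^3(2s)^2 = 108s^5
s = (5.2 x 10^-28 / 108)^(1/5) = 1.37 × 10^-6 M
[PO4^3-] = 2s = 2.7 x 10^-6 M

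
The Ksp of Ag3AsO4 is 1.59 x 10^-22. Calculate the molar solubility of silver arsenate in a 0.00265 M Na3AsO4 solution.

s ≈ 1.30e-7 M

Ag3AsO4(s) ⇌ 3 Ag^+(aq) + AsO4^3-(aq)
Ksp = [Ag^+]^3[AsO4^3-]
If s mol/L dissolves here, [Ag^+] = 3s, [AsO4^3-] = 0.00265 + s ≈ 0.00265 (Ksp is small, so little additional dissolves).
Ksp ≈ (3s)^3 × 0.00265
s = 1.30 × 10^-7 M
Check: s = 1.3 × 10^-7 ≪ 0.00265, so the approximation is valid.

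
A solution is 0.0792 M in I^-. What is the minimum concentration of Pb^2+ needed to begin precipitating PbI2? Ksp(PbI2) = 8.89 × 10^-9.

1.42 × 10^-6 M

PbI2(s) <=> Pb^2+(aq) + 2 I^-(aq)
Ksp = [Pb^2+][I^-]^2
Precipitation begins when Q = Ksp. With [I^-] = 0.0792 M:
8.89 × 10^-9 = (0.0792)^2 × [Pb^2+]
[Pb^2+] = (8.89 × 10^-9 / 6.273 × 10^-3) = 1.42 × 10^-6 M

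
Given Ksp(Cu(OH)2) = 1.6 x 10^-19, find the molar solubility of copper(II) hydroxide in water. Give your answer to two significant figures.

Cu(OH)2(s) ⇌ Cu^2+(aq) + 2 OH^-(aq)
Ksp = [Cu^2+][OH^-]^2
Let s = molar solubility. Then [Cu^2+] = s and [OH^-] = 2s.
Substituting: Ksp = s(2s)^2 = 4s^3
s = (1.6 x 10^-19 / 4)^(1/3) = 3.4 × 10^-7 M

3.4e-7 M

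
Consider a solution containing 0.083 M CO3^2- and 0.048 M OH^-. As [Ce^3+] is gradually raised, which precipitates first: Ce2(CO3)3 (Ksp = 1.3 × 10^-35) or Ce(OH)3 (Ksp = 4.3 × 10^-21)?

Ce(OH)3

Precipitation of each salt starts when its ion product equals its Ksp.
For Ce2(CO3)3: 1.3 × 10^-35 = (0.083)^3 × [Ce^3+]^2  ⇒  [Ce^3+] = 1.5 × 10^-16 M.
For Ce(OH)3: 4.3 × 10^-21 = (0.048)^3 × [Ce^3+]  ⇒  [Ce^3+] = 3.9 × 10^-17 M.
The salt with the lower threshold [Ce^3+] precipitates first: Ce(OH)3.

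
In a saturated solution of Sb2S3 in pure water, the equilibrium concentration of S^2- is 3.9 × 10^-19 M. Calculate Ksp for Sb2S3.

4.0e-93

Sb2S3(s) <=> 2 Sb^3+(aq) + 3 S^2-(aq)
Stoichiometry gives [Sb^3+] = (2/3)[S^2-] = 2.60 × 10^-19 M.
Ksp = [Sb^3+]^2[S^2-]^3
Ksp = (2.60 × 10^-19)^2 × (3.9 × 10^-19)^3 = 4.0 × 10^-93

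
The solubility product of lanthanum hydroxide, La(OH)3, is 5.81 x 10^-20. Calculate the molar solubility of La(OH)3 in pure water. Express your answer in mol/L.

La(OH)3(s) ⇌ La^3+(aq) + 3 OH^-(aq)
Ksp = [La^3+][OH^-]^3
For each mole of La(OH)3 that dissolves: [La^3+] = s, [OH^-] = 3s.
Ksp = s(3s)^3 = 27s^4
s^4 = 5.81 x 10^-20 / 27, so s = 6.81 x 10^-6 M

s = 6.81 × 10^-6 M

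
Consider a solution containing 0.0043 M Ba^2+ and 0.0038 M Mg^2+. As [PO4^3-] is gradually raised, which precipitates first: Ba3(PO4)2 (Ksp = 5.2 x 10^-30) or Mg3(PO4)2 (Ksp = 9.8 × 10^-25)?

Precipitation of each salt starts when its ion product equals its Ksp.
For Ba3(PO4)2: 5.2 x 10^-30 = (0.0043)^3 × [PO4^3-]^2  ⇒  [PO4^3-] = 8.1 × 10^-12 M.
For Mg3(PO4)2: 9.8 × 10^-25 = (0.0038)^3 × [PO4^3-]^2  ⇒  [PO4^3-] = 4.2 x 10^-9 M.
The salt with the lower threshold [PO4^3-] precipitates first: Ba3(PO4)2.

Ba3(PO4)2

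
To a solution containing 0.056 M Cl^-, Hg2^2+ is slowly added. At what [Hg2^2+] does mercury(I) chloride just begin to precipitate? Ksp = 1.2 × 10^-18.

Hg2Cl2(s) <=> Hg2^2+ + 2 Cl^-
Ksp = [Hg2^2+][Cl^-]^2
Precipitation begins when Q = Ksp. With [Cl^-] = 0.056 M:
1.2 × 10^-18 = (0.056)^2 × [Hg2^2+]
[Hg2^2+] = (1.2 × 10^-18 / 3.14 × 10^-3) = 3.8 x 10^-16 M

3.8 x 10^-16 M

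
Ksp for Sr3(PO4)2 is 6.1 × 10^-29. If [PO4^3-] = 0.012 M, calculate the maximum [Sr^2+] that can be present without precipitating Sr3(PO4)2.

[Sr^2+] ≈ 7.5 × 10^-9 M

Sr3(PO4)2(s) ⇌ 3 Sr^2+(aq) + 2 PO4^3-(aq)
Ksp = [Sr^2+]^3[PO4^3-]^2
Precipitation begins when Q = Ksp. With [PO4^3-] = 0.012 M:
6.1 × 10^-29 = (0.012)^2 × [Sr^2+]^3
[Sr^2+] = (6.1 × 10^-29 / 1.44 × 10^-4)^(1/3) = 7.5 × 10^-9 M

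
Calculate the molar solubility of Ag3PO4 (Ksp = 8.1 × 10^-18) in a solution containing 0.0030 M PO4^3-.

s ≈ 4.6 × 10^-6 M

Ag3PO4(s) ⇌ 3 Ag^+(aq) + PO4^3-(aq)
Ksp = [Ag^+]^3[PO4^3-]
Let s be the molar solubility in this solution. [Ag^+] = 3s, [PO4^3-] = 0.0030 + s ≈ 0.0030 (since the PO4^3- already present dominates).
Ksp ≈ (3s)^3 × 0.0030
s = 4.6 x 10^-6 M
Check: s = 4.6 × 10^-6 ≪ 0.0030, so the approximation is valid.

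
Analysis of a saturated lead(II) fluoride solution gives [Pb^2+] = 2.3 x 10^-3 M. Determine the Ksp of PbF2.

PbF2(s) <=> Pb^2+ + 2 F^-
Stoichiometry gives [F^-] = (2/1)[Pb^2+] = 4.60 × 10^-3 M.
Ksp = [Pb^2+][F^-]^2
Ksp = 2.3 × 10^-3 × (4.60 × 10^-3)^2 = 4.9 × 10^-8

Ksp ≈ 4.9 x 10^-8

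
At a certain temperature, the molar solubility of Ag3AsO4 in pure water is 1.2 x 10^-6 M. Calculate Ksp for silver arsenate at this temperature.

Ag3AsO4(s) <=> 3 Ag^+(aq) + AsO4^3-(aq)
For each mole of Ag3AsO4 that dissolves: [Ag^+] = 3s, [AsO4^3-] = s.
Ksp = [Ag^+]^3[AsO4^3-]
Substituting: Ksp = (3s)^3s = 27s^4
Ksp = 27 × (1.2 × 10^-6)^4 = 5.6 x 10^-23

5.6 × 10^-23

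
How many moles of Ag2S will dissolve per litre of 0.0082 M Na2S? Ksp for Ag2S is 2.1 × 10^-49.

2.5 × 10^-24 M

Ag2S(s) ⇌ 2 Ag^+ + S^2-
Ksp = [Ag^+]^2[S^2-]
Let s = moles of Ag2S that dissolve per litre. [Ag^+] = 2s, [S^2-] = 0.0082 + s ≈ 0.0082 (common-ion effect: S^2- is already 0.0082 M).
Ksp ≈ (2s)^2 × 0.0082
s = 2.5 x 10^-24 M
Check: s = 2.5 × 10^-24 ≪ 0.0082, so the approximation is valid.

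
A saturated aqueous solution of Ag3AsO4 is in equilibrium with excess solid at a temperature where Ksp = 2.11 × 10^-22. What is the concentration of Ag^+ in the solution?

5.02 x 10^-6 M

Ag3AsO4(s) ⇌ 3 Ag^+(aq) + AsO4^3-(aq)
Ksp = [Ag^+]^3[AsO4^3-]
Let s = molar solubility. Then [Ag^+] = 3s and [AsO4^3-] = s.
So Ksp = (3s)^3 × s = 27s^4
s = (2.11 × 10^-22 / 27)^(1/4) = 1.672 × 10^-6 M
[Ag^+] = 3s = 5.02 × 10^-6 M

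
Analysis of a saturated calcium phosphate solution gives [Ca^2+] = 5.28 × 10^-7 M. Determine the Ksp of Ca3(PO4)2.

Ksp = 1.82e-32

Ca3(PO4)2(s) <=> 3 Ca^2+(aq) + 2 PO4^3-(aq)
Stoichiometry gives [PO4^3-] = (2/3)[Ca^2+] = 3.520 x 10^-7 M.
Ksp = [Ca^2+]^3[PO4^3-]^2
Ksp = (5.28 × 10^-7)^3 × (3.520 × 10^-7)^2 = 1.82 × 10^-32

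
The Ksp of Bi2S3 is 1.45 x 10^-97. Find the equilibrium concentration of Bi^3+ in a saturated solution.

[Bi^3+] ≈ 3.36 × 10^-20 M

Bi2S3(s) <=> 2 Bi^3+ + 3 S^2-
Ksp = [Bi^3+]^2[S^2-]^3
Let s = molar solubility. Then [Bi^3+] = 2s and [S^2-] = 3s.
Substituting: Ksp = (2s)^2(3s)^3 = 108s^5
s = (1.45 x 10^-97 / 108)^(1/5) = 1.681 × 10^-20 M
[Bi^3+] = 2s = 3.36 × 10^-20 M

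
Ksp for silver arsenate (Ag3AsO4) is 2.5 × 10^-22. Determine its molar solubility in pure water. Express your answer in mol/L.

Ag3AsO4(s) ⇌ 3 Ag^+(aq) + AsO4^3-(aq)
Ksp = [Ag^+]^3[AsO4^3-]
With molar solubility s: [Ag^+] = 3s, [AsO4^3-] = s.
Substituting: Ksp = (3s)^3s = 27s^4
s^4 = 2.5 × 10^-22 / 27, so s = 1.7 × 10^-6 M

s ≈ 1.7 × 10^-6 M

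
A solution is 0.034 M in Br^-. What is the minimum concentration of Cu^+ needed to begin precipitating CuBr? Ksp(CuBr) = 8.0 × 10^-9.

[Cu^+] ≈ 2.4 × 10^-7 M

CuBr(s) ⇌ Cu^+(aq) + Br^-(aq)
Ksp = [Cu^+][Br^-]
Precipitation begins when Q = Ksp. With [Br^-] = 0.034 M:
8.0 × 10^-9 = (0.034) × [Cu^+]
[Cu^+] = (8.0 × 10^-9 / 3.4 × 10^-2) = 2.4 × 10^-7 M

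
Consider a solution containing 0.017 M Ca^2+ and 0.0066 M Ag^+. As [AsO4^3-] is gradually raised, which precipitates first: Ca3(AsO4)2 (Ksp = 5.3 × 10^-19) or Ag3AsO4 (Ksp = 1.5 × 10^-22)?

Ag3AsO4

Each salt begins to precipitate when Q = Ksp, i.e. when [AsO4^3-] reaches its threshold.
For Ca3(AsO4)2: 5.3 × 10^-19 = (0.017)^3 × [AsO4^3-]^2  ⇒  [AsO4^3-] = 3.3 × 10^-7 M.
For Ag3AsO4: 1.5 × 10^-22 = (0.0066)^3 × [AsO4^3-]  ⇒  [AsO4^3-] = 5.2 × 10^-16 M.
The salt with the lower threshold [AsO4^3-] precipitates first: Ag3AsO4.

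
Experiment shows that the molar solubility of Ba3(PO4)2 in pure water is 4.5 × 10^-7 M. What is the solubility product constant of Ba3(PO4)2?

2.0e-30

Ba3(PO4)2(s) <=> 3 Ba^2+ + 2 PO4^3-
With molar solubility s: [Ba^2+] = 3s, [PO4^3-] = 2s.
Ksp = [Ba^2+]^3[PO4^3-]^2
So Ksp = (3s)^3 × (2s)^2 = 108s^5
With s = 4.5 x 10^-7: Ksp = 2.0 × 10^-30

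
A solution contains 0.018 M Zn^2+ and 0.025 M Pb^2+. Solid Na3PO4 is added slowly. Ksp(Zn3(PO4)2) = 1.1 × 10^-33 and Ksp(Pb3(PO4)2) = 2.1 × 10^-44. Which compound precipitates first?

Pb3(PO4)2

Each salt begins to precipitate when Q = Ksp, i.e. when [PO4^3-] reaches its threshold.
For Zn3(PO4)2: 1.1 × 10^-33 = (0.018)^3 × [PO4^3-]^2  ⇒  [PO4^3-] = 1.4 × 10^-14 M.
For Pb3(PO4)2: 2.1 × 10^-44 = (0.025)^3 × [PO4^3-]^2  ⇒  [PO4^3-] = 3.7 × 10^-20 M.
The salt with the lower threshold [PO4^3-] precipitates first: Pb3(PO4)2.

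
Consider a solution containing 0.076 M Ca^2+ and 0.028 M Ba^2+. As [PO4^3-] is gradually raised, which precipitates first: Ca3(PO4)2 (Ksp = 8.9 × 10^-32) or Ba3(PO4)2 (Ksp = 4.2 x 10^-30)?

Ca3(PO4)2

Precipitation of each salt starts when its ion product equals its Ksp.
For Ca3(PO4)2: 8.9 × 10^-32 = (0.076)^3 × [PO4^3-]^2  ⇒  [PO4^3-] = 1.4 x 10^-14 M.
For Ba3(PO4)2: 4.2 x 10^-30 = (0.028)^3 × [PO4^3-]^2  ⇒  [PO4^3-] = 4.4 × 10^-13 M.
The salt with the lower threshold [PO4^3-] precipitates first: Ca3(PO4)2.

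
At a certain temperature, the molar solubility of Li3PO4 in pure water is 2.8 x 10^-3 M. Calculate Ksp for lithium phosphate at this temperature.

Li3PO4(s) ⇌ 3 Li^+ + PO4^3-
With molar solubility s: [Li^+] = 3s, [PO4^3-] = s.
Ksp = [Li^+]^3[PO4^3-]
So Ksp = (3s)^3 × s = 27s^4
Ksp = 27 × (2.8 × 10^-3)^4 = 1.7 x 10^-9

Ksp = 1.7 x 10^-9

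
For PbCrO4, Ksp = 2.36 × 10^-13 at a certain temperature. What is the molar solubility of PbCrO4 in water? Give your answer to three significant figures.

PbCrO4(s) ⇌ Pb^2+ + CrO4^2-
Ksp = [Pb^2+][CrO4^2-]
With molar solubility s: [Pb^2+] = s, [CrO4^2-] = s.
Ksp = (s)(s) = s^2
s = √(2.36 × 10^-13) = 4.86 × 10^-7 M

4.86 × 10^-7 M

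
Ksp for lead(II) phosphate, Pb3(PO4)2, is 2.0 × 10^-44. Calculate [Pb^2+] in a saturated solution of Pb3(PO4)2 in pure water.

Pb3(PO4)2(s) <=> 3 Pb^2+ + 2 PO4^3-
Ksp = [Pb^2+]^3[PO4^3-]^2
For each mole of Pb3(PO4)2 that dissolves: [Pb^2+] = 3s, [PO4^3-] = 2s.
Substituting: Ksp = (3s)^3(2s)^2 = 108s^5
s = (2.0 × 10^-44 / 108)^(1/5) = 7.14 × 10^-10 M
[Pb^2+] = 3s = 2.1 x 10^-9 M

[Pb^2+] = 2.1 × 10^-9 M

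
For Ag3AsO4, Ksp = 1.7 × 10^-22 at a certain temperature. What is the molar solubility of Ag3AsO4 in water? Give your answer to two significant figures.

1.6 x 10^-6 M

Ag3AsO4(s) <=> 3 Ag^+(aq) + AsO4^3-(aq)
Ksp = [Ag^+]^3[AsO4^3-]
For each mole of Ag3AsO4 that dissolves: [Ag^+] = 3s, [AsO4^3-] = s.
Ksp = (3s)^3s = 27s^4
s^4 = 1.7 × 10^-22 / 27, so s = 1.6 x 10^-6 M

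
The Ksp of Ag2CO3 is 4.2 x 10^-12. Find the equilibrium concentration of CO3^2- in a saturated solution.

Ag2CO3(s) <=> 2 Ag^+ + CO3^2-
Ksp = [Ag^+]^2[CO3^2-]
If s mol/L of Ag2CO3 dissolves, [Ag^+] = 2s and [CO3^2-] = s.
So Ksp = (2s)^2 × s = 4s^3
Solving, s = (4.2 x 10^-12/4)^(1/3) = 1.02 × 10^-4 M
[CO3^2-] = s = 1.0 × 10^-4 M

1.0 × 10^-4 M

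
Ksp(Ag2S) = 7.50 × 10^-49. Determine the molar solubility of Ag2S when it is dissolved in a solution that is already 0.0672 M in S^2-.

1.67 × 10^-24 M

Ag2S(s) ⇌ 2 Ag^+ + S^2-
Ksp = [Ag^+]^2[S^2-]
Let s = moles of Ag2S that dissolve per litre. [Ag^+] = 2s, [S^2-] = 0.0672 + s ≈ 0.0672 (Ksp is small, so little additional dissolves).
Ksp ≈ (2s)^2 × 0.0672
s = 1.67 × 10^-24 M
Check: s = 1.7 x 10^-24 ≪ 0.0672, so the approximation is valid.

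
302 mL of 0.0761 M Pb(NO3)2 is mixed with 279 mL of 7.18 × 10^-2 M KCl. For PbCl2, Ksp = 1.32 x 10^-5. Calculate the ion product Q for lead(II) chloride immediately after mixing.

4.70 × 10^-5

Total volume = 302 + 279 = 581 mL.
[Pb^2+] = 7.61 × 10^-2 × (302/581) = 3.956 x 10^-2 M
[Cl^-] = 7.18 × 10^-2 × (279/581) = 3.448 × 10^-2 M
PbCl2(s) ⇌ Pb^2+(aq) + 2 Cl^-(aq), so Q = [Pb^2+][Cl^-]^2
Q = (3.956 × 10^-2)(3.448 x 10^-2)^2 = 4.70 x 10^-5
Q > Ksp, so PbCl2 will precipitate.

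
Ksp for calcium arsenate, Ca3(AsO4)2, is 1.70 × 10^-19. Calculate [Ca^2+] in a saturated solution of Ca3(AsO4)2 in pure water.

Ca3(AsO4)2(s) ⇌ 3 Ca^2+ + 2 AsO4^3-
Ksp = [Ca^2+]^3[AsO4^3-]^2
Let s = molar solubility. Then [Ca^2+] = 3s and [AsO4^3-] = 2s.
Ksp = (3s)^3(2s)^2 = 108s^5
s = (1.70 × 10^-19 / 108)^(1/5) = 6.909 × 10^-5 M
[Ca^2+] = 3s = 2.07 × 10^-4 M

[Ca^2+] = 2.07 × 10^-4 M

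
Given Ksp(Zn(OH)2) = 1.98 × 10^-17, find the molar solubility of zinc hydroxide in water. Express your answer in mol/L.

1.70 × 10^-6 M

Zn(OH)2(s) <=> Zn^2+ + 2 OH^-
Ksp = [Zn^2+][OH^-]^2
For each mole of Zn(OH)2 that dissolves: [Zn^2+] = s, [OH^-] = 2s.
Substituting: Ksp = s(2s)^2 = 4s^3
Solving, s = (1.98 × 10^-17/4)^(1/3) = 1.70 x 10^-6 M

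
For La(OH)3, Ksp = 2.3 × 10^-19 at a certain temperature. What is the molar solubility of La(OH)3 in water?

s ≈ 9.6 × 10^-6 M

La(OH)3(s) <=> La^3+ + 3 OH^-
Ksp = [La^3+][OH^-]^3
For each mole of La(OH)3 that dissolves: [La^3+] = s, [OH^-] = 3s.
Ksp = s(3s)^3 = 27s^4
s^4 = 2.3 × 10^-19 / 27, so s = 9.6 × 10^-6 M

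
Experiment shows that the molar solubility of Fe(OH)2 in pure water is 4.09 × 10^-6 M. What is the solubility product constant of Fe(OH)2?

Ksp ≈ 2.74 × 10^-16

Fe(OH)2(s) ⇌ Fe^2+ + 2 OH^-
Let s = molar solubility. Then [Fe^2+] = s and [OH^-] = 2s.
Ksp = [Fe^2+][OH^-]^2
Substituting: Ksp = s(2s)^2 = 4s^3
Ksp = 4 × (4.09 × 10^-6)^3 = 2.74 × 10^-16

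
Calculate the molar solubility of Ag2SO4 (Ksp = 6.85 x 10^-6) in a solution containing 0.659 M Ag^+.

Ag2SO4(s) ⇌ 2 Ag^+(aq) + SO4^2-(aq)
Ksp = [Ag^+]^2[SO4^2-]
Let s = moles of Ag2SO4 that dissolve per litre. [Ag^+] = 0.659 + 2s ≈ 0.659, [SO4^2-] = s (since the Ag^+ already present dominates).
Ksp ≈ (0.659)^2 × s
s = 1.58 × 10^-5 M
Check: 2s = 3.2 x 10^-5 ≪ 0.659, so the approximation is valid.

s ≈ 1.58e-5 M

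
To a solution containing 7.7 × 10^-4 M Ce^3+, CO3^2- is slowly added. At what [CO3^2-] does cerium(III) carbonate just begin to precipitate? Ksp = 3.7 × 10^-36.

Ce2(CO3)3(s) <=> 2 Ce^3+ + 3 CO3^2-
Ksp = [Ce^3+]^2[CO3^2-]^3
Precipitation begins when Q = Ksp. With [Ce^3+] = 7.7 × 10^-4 M:
3.7 × 10^-36 = (7.7 × 10^-4)^2 × [CO3^2-]^3
[CO3^2-] = (3.7 × 10^-36 / 5.93 x 10^-7)^(1/3) = 1.8 × 10^-10 M

[CO3^2-] ≈ 1.8 x 10^-10 M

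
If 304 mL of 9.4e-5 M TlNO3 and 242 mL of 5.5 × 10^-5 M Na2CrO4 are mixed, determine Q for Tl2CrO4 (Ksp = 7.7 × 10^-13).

Total volume = 304 + 242 = 546 mL.
[Tl^+] = 9.4 x 10^-5 × (304/546) = 5.23 × 10^-5 M
[CrO4^2-] = 5.5 × 10^-5 × (242/546) = 2.44 × 10^-5 M
Tl2CrO4(s) ⇌ 2 Tl^+(aq) + CrO4^2-(aq), so Q = [Tl^+]^2[CrO4^2-]
Q = (5.23 × 10^-5)^2(2.44 x 10^-5) = 6.7 × 10^-14
Q < Ksp, so no precipitate of Tl2CrO4 forms.

Q = 6.7e-14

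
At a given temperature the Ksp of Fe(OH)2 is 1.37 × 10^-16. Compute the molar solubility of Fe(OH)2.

Fe(OH)2(s) ⇌ Fe^2+(aq) + 2 OH^-(aq)
Ksp = [Fe^2+][OH^-]^2
With molar solubility s: [Fe^2+] = s, [OH^-] = 2s.
So Ksp = s × (2s)^2 = 4s^3
s = (1.37 × 10^-16 / 4)^(1/3) = 3.25 × 10^-6 M

3.25 × 10^-6 M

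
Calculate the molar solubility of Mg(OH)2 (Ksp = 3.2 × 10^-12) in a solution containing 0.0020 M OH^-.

s ≈ 8.0e-7 M

Mg(OH)2(s) ⇌ Mg^2+ + 2 OH^-
Ksp = [Mg^2+][OH^-]^2
Let s = moles of Mg(OH)2 that dissolve per litre. [Mg^2+] = s, [OH^-] = 0.0020 + 2s ≈ 0.0020 (common-ion effect: OH^- is already 0.0020 M).
Ksp ≈ s × (0.0020)^2
s = 8.0 × 10^-7 M
Check: 2s = 1.6 × 10^-6 ≪ 0.0020, so the approximation is valid.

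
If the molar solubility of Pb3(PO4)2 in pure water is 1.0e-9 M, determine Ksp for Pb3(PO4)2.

Pb3(PO4)2(s) <=> 3 Pb^2+ + 2 PO4^3-
With molar solubility s: [Pb^2+] = 3s, [PO4^3-] = 2s.
Ksp = [Pb^2+]^3[PO4^3-]^2
So Ksp = (3s)^3 × (2s)^2 = 108s^5
Ksp = 108 × (1.0 × 10^-9)^5 = 1.1 × 10^-43

Ksp = 1.1 x 10^-43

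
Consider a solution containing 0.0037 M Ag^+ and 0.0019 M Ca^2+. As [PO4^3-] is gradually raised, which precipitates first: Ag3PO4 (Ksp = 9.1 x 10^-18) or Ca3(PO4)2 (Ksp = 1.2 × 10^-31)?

Ca3(PO4)2

Each salt begins to precipitate when Q = Ksp, i.e. when [PO4^3-] reaches its threshold.
For Ag3PO4: 9.1 x 10^-18 = (0.0037)^3 × [PO4^3-]  ⇒  [PO4^3-] = 1.8 × 10^-10 M.
For Ca3(PO4)2: 1.2 × 10^-31 = (0.0019)^3 × [PO4^3-]^2  ⇒  [PO4^3-] = 4.2 x 10^-12 M.
The salt with the lower threshold [PO4^3-] precipitates first: Ca3(PO4)2.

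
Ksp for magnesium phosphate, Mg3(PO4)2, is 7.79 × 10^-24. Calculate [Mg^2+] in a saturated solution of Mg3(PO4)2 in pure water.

Mg3(PO4)2(s) <=> 3 Mg^2+ + 2 PO4^3-
Ksp = [Mg^2+]^3[PO4^3-]^2
If s mol/L of Mg3(PO4)2 dissolves, [Mg^2+] = 3s and [PO4^3-] = 2s.
Substituting: Ksp = (3s)^3(2s)^2 = 108s^5
s = (7.79 × 10^-24 / 108)^(1/5) = 9.367 × 10^-6 M
[Mg^2+] = 3s = 2.81 × 10^-5 M

[Mg^2+] = 2.81e-5 M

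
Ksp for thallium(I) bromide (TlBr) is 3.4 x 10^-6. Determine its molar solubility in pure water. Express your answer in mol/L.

TlBr(s) <=> Tl^+(aq) + Br^-(aq)
Ksp = [Tl^+][Br^-]
If s mol/L of TlBr dissolves, [Tl^+] = s and [Br^-] = s.
Ksp = (s)(s) = s^2
s = √(3.4 x 10^-6) = 1.8 × 10^-3 M

1.8e-3 M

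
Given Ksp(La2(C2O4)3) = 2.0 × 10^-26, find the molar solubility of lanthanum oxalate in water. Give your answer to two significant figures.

La2(C2O4)3(s) ⇌ 2 La^3+(aq) + 3 C2O4^2-(aq)
Ksp = [La^3+]^2[C2O4^2-]^3
With molar solubility s: [La^3+] = 2s, [C2O4^2-] = 3s.
Ksp = (2s)^2(3s)^3 = 108s^5
s = (2.0 × 10^-26 / 108)^(1/5) = 2.8 x 10^-6 M

s = 2.8 × 10^-6 M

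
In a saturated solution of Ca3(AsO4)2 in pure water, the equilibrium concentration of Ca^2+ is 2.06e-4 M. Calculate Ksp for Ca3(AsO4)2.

Ca3(AsO4)2(s) <=> 3 Ca^2+(aq) + 2 AsO4^3-(aq)
Stoichiometry gives [AsO4^3-] = (2/3)[Ca^2+] = 1.373 x 10^-4 M.
Ksp = [Ca^2+]^3[AsO4^3-]^2
Ksp = (2.06 × 10^-4)^3 × (1.373 × 10^-4)^2 = 1.65 x 10^-19

Ksp ≈ 1.65 × 10^-19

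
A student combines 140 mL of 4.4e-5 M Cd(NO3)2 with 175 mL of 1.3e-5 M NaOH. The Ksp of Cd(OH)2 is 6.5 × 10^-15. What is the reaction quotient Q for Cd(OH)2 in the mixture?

Total volume = 140 + 175 = 315 mL.
[Cd^2+] = 4.4 × 10^-5 × (140/315) = 1.96 × 10^-5 M
[OH^-] = 1.3 x 10^-5 × (175/315) = 7.22 × 10^-6 M
Cd(OH)2(s) ⇌ Cd^2+ + 2 OH^-, so Q = [Cd^2+][OH^-]^2
Q = (1.96 × 10^-5)(7.22 × 10^-6)^2 = 1.0 × 10^-15
Q < Ksp, so no precipitate of Cd(OH)2 forms.

Q = 1.0 x 10^-15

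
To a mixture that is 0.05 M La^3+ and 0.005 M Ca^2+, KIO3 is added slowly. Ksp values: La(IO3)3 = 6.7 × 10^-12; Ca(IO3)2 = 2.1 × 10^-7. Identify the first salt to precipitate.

La(IO3)3

Precipitation of each salt starts when its ion product equals its Ksp.
For La(IO3)3: 6.7 × 10^-12 = 0.05 × [IO3^-]^3  ⇒  [IO3^-] = 5.1 × 10^-4 M.
For Ca(IO3)2: 2.1 × 10^-7 = 0.005 × [IO3^-]^2  ⇒  [IO3^-] = 6.5 × 10^-3 M.
The salt with the lower threshold [IO3^-] precipitates first: La(IO3)3.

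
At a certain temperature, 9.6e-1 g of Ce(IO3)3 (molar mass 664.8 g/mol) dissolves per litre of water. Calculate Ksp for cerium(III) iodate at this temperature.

Molar solubility s = (9.6 × 10^-1 g/L) / (664.8 g/mol) = 1.44 × 10^-3 M.
Ce(IO3)3(s) ⇌ Ce^3+ + 3 IO3^-
If s mol/L of Ce(IO3)3 dissolves, [Ce^3+] = s and [IO3^-] = 3s.
Ksp = [Ce^3+][IO3^-]^3
So Ksp = s × (3s)^3 = 27s^4
With s = 1.44 × 10^-3: Ksp = 1.2 x 10^-10

Ksp ≈ 1.2 × 10^-10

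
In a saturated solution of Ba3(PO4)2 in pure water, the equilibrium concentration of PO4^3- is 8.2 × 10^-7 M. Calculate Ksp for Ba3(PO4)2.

Ksp ≈ 1.3e-30

Ba3(PO4)2(s) ⇌ 3 Ba^2+ + 2 PO4^3-
Stoichiometry gives [Ba^2+] = (3/2)[PO4^3-] = 1.23 × 10^-6 M.
Ksp = [Ba^2+]^3[PO4^3-]^2
Ksp = (1.23 × 10^-6)^3 × (8.2 x 10^-7)^2 = 1.3 x 10^-30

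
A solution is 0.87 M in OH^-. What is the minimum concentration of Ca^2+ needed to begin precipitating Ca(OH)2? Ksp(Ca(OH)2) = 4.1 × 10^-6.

[Ca^2+] ≈ 5.4e-6 M

Ca(OH)2(s) <=> Ca^2+ + 2 OH^-
Ksp = [Ca^2+][OH^-]^2
Precipitation begins when Q = Ksp. With [OH^-] = 0.87 M:
4.1 × 10^-6 = (0.87)^2 × [Ca^2+]
[Ca^2+] = (4.1 × 10^-6 / 7.57 x 10^-1) = 5.4 × 10^-6 M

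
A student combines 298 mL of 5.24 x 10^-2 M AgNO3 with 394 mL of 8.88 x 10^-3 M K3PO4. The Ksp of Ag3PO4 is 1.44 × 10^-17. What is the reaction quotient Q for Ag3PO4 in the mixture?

Total volume = 298 + 394 = 692 mL.
[Ag^+] = 5.24 × 10^-2 × (298/692) = 2.257 × 10^-2 M
[PO4^3-] = 8.88 x 10^-3 × (394/692) = 5.056 × 10^-3 M
Ag3PO4(s) <=> 3 Ag^+(aq) + PO4^3-(aq), so Q = [Ag^+]^3[PO4^3-]
Q = (2.257 × 10^-2)^3(5.056 × 10^-3) = 5.81 × 10^-8
Q > Ksp, so Ag3PO4 will precipitate.

5.81e-8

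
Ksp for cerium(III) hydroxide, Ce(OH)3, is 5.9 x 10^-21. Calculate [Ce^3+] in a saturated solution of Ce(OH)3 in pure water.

Ce(OH)3(s) ⇌ Ce^3+(aq) + 3 OH^-(aq)
Ksp = [Ce^3+][OH^-]^3
With molar solubility s: [Ce^3+] = s, [OH^-] = 3s.
So Ksp = s × (3s)^3 = 27s^4
s^4 = 5.9 x 10^-21 / 27, so s = 3.84 × 10^-6 M
[Ce^3+] = s = 3.8 × 10^-6 M

[Ce^3+] ≈ 3.8e-6 M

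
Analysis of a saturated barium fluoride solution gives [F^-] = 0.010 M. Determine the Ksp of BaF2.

BaF2(s) <=> Ba^2+(aq) + 2 F^-(aq)
Stoichiometry gives [Ba^2+] = (1/2)[F^-] = 5.00 × 10^-3 M.
Ksp = [Ba^2+][F^-]^2
Ksp = 5.00 × 10^-3 × (1.0 × 10^-2)^2 = 5.0 × 10^-7

Ksp ≈ 5.0 × 10^-7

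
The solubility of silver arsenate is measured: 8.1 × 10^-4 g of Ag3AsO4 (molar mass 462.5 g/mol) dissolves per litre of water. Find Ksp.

Molar solubility s = (8.1 × 10^-4 g/L) / (462.5 g/mol) = 1.75 x 10^-6 M.
Ag3AsO4(s) ⇌ 3 Ag^+ + AsO4^3-
Let s = molar solubility. Then [Ag^+] = 3s and [AsO4^3-] = s.
Ksp = [Ag^+]^3[AsO4^3-]
Substituting: Ksp = (3s)^3s = 27s^4
With s = 1.75 × 10^-6: Ksp = 2.5 x 10^-22

Ksp = 2.5 x 10^-22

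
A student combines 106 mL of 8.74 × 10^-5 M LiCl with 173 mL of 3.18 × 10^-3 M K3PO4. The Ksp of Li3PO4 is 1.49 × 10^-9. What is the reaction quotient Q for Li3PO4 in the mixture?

Q = 7.22e-17

Total volume = 106 + 173 = 279 mL.
[Li^+] = 8.74 × 10^-5 × (106/279) = 3.321 × 10^-5 M
[PO4^3-] = 3.18 x 10^-3 × (173/279) = 1.972 x 10^-3 M
Li3PO4(s) ⇌ 3 Li^+ + PO4^3-, so Q = [Li^+]^3[PO4^3-]
Q = (3.321 × 10^-5)^3(1.972 x 10^-3) = 7.22 x 10^-17
Q < Ksp, so no precipitate of Li3PO4 forms.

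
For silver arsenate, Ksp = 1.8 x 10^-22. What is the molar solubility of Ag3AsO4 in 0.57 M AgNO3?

s ≈ 9.7 × 10^-22 M

Ag3AsO4(s) ⇌ 3 Ag^+(aq) + AsO4^3-(aq)
Ksp = [Ag^+]^3[AsO4^3-]
Let s be the molar solubility in this solution. [Ag^+] = 0.57 + 3s ≈ 0.57, [AsO4^3-] = s (since Ag^+ from AgNO3 dominates).
Ksp ≈ (0.57)^3 × s
s = 9.7 × 10^-22 M
Check: 3s = 2.9 × 10^-21 ≪ 0.57, so the approximation is valid.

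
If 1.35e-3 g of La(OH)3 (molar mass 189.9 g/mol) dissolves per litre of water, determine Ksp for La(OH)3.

Molar solubility s = (1.35 × 10^-3 g/L) / (189.9 g/mol) = 7.109 × 10^-6 M.
La(OH)3(s) ⇌ La^3+(aq) + 3 OH^-(aq)
For each mole of La(OH)3 that dissolves: [La^3+] = s, [OH^-] = 3s.
Ksp = [La^3+][OH^-]^3
Substituting: Ksp = s(3s)^3 = 27s^4
Ksp = 27 × (7.109 × 10^-6)^4 = 6.90 x 10^-20

Ksp ≈ 6.90 × 10^-20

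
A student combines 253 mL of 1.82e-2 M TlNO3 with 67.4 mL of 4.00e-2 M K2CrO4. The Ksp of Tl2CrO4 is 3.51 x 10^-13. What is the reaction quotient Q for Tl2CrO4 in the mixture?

Total volume = 253 + 67.4 = 320.4 mL.
[Tl^+] = 1.82 × 10^-2 × (253/320.4) = 1.437 × 10^-2 M
[CrO4^2-] = 4.00 x 10^-2 × (67.4/320.4) = 8.414 x 10^-3 M
Tl2CrO4(s) ⇌ 2 Tl^+(aq) + CrO4^2-(aq), so Q = [Tl^+]^2[CrO4^2-]
Q = (1.437 x 10^-2)^2(8.414 × 10^-3) = 1.74 × 10^-6
Q > Ksp, so Tl2CrO4 will precipitate.

1.74 × 10^-6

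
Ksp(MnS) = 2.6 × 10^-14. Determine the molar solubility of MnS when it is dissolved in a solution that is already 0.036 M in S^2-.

MnS(s) ⇌ Mn^2+ + S^2-
Ksp = [Mn^2+][S^2-]
If s mol/L dissolves here, [Mn^2+] = s, [S^2-] = 0.036 + s ≈ 0.036 (Ksp is small, so little additional dissolves).
Ksp ≈ s × 0.036
s = 7.2 x 10^-13 M
Check: s = 7.2 × 10^-13 ≪ 0.036, so the approximation is valid.

s = 7.2 × 10^-13 M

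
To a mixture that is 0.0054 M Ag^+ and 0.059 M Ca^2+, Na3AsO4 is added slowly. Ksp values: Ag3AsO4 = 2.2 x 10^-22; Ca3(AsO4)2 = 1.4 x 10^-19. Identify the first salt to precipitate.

Ag3AsO4

Each salt begins to precipitate when Q = Ksp, i.e. when [AsO4^3-] reaches its threshold.
For Ag3AsO4: 2.2 x 10^-22 = (0.0054)^3 × [AsO4^3-]  ⇒  [AsO4^3-] = 1.4 × 10^-15 M.
For Ca3(AsO4)2: 1.4 x 10^-19 = (0.059)^3 × [AsO4^3-]^2  ⇒  [AsO4^3-] = 2.6 × 10^-8 M.
The salt with the lower threshold [AsO4^3-] precipitates first: Ag3AsO4.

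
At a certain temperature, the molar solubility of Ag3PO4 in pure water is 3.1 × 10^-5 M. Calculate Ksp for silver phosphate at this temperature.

Ksp ≈ 2.5 × 10^-17

Ag3PO4(s) ⇌ 3 Ag^+ + PO4^3-
For each mole of Ag3PO4 that dissolves: [Ag^+] = 3s, [PO4^3-] = s.
Ksp = [Ag^+]^3[PO4^3-]
Ksp = (3s)^3s = 27s^4
With s = 3.1 x 10^-5: Ksp = 2.5 x 10^-17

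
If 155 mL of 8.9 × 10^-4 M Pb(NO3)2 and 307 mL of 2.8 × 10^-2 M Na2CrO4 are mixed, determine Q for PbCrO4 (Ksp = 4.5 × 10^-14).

Total volume = 155 + 307 = 462 mL.
[Pb^2+] = 8.9 × 10^-4 × (155/462) = 2.99 × 10^-4 M
[CrO4^2-] = 2.8 × 10^-2 × (307/462) = 1.86 × 10^-2 M
PbCrO4(s) ⇌ Pb^2+(aq) + CrO4^2-(aq), so Q = [Pb^2+][CrO4^2-]
Q = (2.99 × 10^-4)(1.86 × 10^-2) = 5.6 × 10^-6
Q > Ksp, so PbCrO4 will precipitate.

Q ≈ 5.6 × 10^-6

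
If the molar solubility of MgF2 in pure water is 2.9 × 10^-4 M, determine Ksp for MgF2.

MgF2(s) ⇌ Mg^2+ + 2 F^-
If s mol/L of MgF2 dissolves, [Mg^2+] = s and [F^-] = 2s.
Ksp = [Mg^2+][F^-]^2
So Ksp = s × (2s)^2 = 4s^3
Ksp = 4 × (2.9 x 10^-4)^3 = 9.8 × 10^-11

9.8e-11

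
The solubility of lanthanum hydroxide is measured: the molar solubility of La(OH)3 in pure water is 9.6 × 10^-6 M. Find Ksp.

2.3e-19

La(OH)3(s) ⇌ La^3+(aq) + 3 OH^-(aq)
If s mol/L of La(OH)3 dissolves, [La^3+] = s and [OH^-] = 3s.
Ksp = [La^3+][OH^-]^3
So Ksp = s × (3s)^3 = 27s^4
With s = 9.6 x 10^-6: Ksp = 2.3 x 10^-19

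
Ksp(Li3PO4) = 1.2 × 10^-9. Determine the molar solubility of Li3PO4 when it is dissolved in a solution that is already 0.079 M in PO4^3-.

8.3e-4 M

Li3PO4(s) ⇌ 3 Li^+(aq) + PO4^3-(aq)
Ksp = [Li^+]^3[PO4^3-]
Let s be the molar solubility in this solution. [Li^+] = 3s, [PO4^3-] = 0.079 + s ≈ 0.079 (since the PO4^3- already present dominates).
Ksp ≈ (3s)^3 × 0.079
s = 8.3 x 10^-4 M
Check: s = 8.3 x 10^-4 ≪ 0.079, so the approximation is valid.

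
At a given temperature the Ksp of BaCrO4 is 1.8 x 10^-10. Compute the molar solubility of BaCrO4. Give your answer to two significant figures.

1.3 × 10^-5 M

BaCrO4(s) ⇌ Ba^2+ + CrO4^2-
Ksp = [Ba^2+][CrO4^2-]
If s mol/L of BaCrO4 dissolves, [Ba^2+] = s and [CrO4^2-] = s.
Ksp = s^2
s = (1.8 x 10^-10)^(1/2) = 1.3 x 10^-5 M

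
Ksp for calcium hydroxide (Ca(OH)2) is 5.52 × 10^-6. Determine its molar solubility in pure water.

s ≈ 1.11 × 10^-2 M

Ca(OH)2(s) <=> Ca^2+(aq) + 2 OH^-(aq)
Ksp = [Ca^2+][OH^-]^2
If s mol/L of Ca(OH)2 dissolves, [Ca^2+] = s and [OH^-] = 2s.
Substituting: Ksp = s(2s)^2 = 4s^3
s^3 = 5.52 × 10^-6 / 4, so s = 1.11 × 10^-2 M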